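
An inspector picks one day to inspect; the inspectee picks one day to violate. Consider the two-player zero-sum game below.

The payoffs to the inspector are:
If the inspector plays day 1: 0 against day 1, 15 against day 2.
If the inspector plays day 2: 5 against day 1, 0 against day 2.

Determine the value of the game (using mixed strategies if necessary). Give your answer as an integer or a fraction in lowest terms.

15/4

Row minima are 0 and 0, so the inspector's maximin is 0; column maxima are 5 and 15, so the inspectee's minimax is 5. These differ, so the equilibrium is in mixed strategies.
Let the inspector play day 1 with probability p. The inspectee is indifferent when 5(1−p) = 15p, giving p = 1/4.
Let the inspectee play day 1 with probability q. The inspector is indifferent when 15(1−q) = 5q, giving q = 3/4.
The value is 0·(3/4) + (15)·(1/4) = 15/4.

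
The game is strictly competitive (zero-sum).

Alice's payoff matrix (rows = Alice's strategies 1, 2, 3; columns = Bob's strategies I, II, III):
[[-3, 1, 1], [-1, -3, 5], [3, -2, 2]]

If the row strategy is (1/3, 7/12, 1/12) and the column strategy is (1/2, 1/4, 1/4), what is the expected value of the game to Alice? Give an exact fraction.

-5/24

Against (1/2, 1/4, 1/4), each row's expected payoff is 1: -1; 2: 0; 3: 3/2.
Taking the (1/3, 7/12, 1/12)-weighted average: (1/3)·(-1) + (7/12)·(0) + (1/12)·(3/2) = -5/24.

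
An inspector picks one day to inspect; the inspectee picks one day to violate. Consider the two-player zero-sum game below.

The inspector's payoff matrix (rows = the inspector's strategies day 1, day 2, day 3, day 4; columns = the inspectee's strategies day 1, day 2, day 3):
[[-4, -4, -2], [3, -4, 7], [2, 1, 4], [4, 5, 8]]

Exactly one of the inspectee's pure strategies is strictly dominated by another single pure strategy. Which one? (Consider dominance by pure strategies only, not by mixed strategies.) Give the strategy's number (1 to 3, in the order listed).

The inspectee prefers columns that give the inspector less. Compare day 3 with day 1: -4 < -2, 3 < 7, 2 < 4, 4 < 8.
So day 1 strictly dominates day 3 for the inspectee; day 3 is strictly dominated.

3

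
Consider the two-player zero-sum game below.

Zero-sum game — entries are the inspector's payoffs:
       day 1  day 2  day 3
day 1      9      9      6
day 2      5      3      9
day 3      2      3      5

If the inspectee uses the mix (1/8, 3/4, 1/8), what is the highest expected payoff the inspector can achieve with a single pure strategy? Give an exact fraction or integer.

69/8

day 1: (9)·(1/8) + (9)·(3/4) + (6)·(1/8) = 69/8.
day 2: (5)·(1/8) + (3)·(3/4) + (9)·(1/8) = 4.
day 3: (2)·(1/8) + (3)·(3/4) + (5)·(1/8) = 25/8.
The best pure response is day 1 with expected payoff 69/8.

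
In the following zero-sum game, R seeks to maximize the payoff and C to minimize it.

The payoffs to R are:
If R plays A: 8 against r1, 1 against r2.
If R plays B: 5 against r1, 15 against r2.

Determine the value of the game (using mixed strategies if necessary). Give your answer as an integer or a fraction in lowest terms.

Row minima are 1 and 5, so R's maximin is 5; column maxima are 8 and 15, so C's minimax is 8. These differ, so the equilibrium is in mixed strategies.
Let R play A with probability p. C is indifferent when 8p + 5(1−p) = p + 15(1−p), giving p = 10/17.
Let C play r1 with probability q. R is indifferent when 8q + (1−q) = 5q + 15(1−q), giving q = 14/17.
The value is 8·(14/17) + (1)·(3/17) = 115/17.

115/17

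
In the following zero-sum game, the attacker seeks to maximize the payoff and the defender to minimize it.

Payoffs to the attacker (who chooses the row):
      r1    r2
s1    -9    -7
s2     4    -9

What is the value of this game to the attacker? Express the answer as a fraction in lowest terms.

-109/15

Row minima are -9 and -9, so the attacker's maximin is -9; column maxima are 4 and -7, so the defender's minimax is -7. These differ, so the equilibrium is in mixed strategies.
Let the attacker play s1 with probability p. The defender is indifferent when −9p + 4(1−p) = −7p − 9(1−p), giving p = 13/15.
Let the defender play r1 with probability q. The attacker is indifferent when −9q − 7(1−q) = 4q − 9(1−q), giving q = 2/15.
The value is -9·(2/15) + (-7)·(13/15) = -109/15.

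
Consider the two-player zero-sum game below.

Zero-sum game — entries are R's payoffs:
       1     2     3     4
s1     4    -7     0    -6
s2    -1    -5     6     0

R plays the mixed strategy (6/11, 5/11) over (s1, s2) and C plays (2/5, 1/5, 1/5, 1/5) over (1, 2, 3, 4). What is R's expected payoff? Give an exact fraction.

Against (2/5, 1/5, 1/5, 1/5), each row's expected payoff is s1: -1; s2: -1/5.
Taking the (6/11, 5/11)-weighted average: (6/11)·(-1) + (5/11)·(-1/5) = -7/11.

-7/11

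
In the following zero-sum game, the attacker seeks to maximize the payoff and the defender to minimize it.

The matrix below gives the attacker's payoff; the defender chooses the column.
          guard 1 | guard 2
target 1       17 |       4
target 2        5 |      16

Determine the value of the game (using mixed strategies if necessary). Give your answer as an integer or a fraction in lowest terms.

Row minima are 4 and 5, so the attacker's maximin is 5; column maxima are 17 and 16, so the defender's minimax is 16. These differ, so the equilibrium is in mixed strategies.
Let the attacker play target 1 with probability p. The defender is indifferent when 17p + 5(1−p) = 4p + 16(1−p), giving p = 11/24.
Let the defender play guard 1 with probability q. The attacker is indifferent when 17q + 4(1−q) = 5q + 16(1−q), giving q = 1/2.
The value is 17·(1/2) + (4)·(1/2) = 21/2.

21/2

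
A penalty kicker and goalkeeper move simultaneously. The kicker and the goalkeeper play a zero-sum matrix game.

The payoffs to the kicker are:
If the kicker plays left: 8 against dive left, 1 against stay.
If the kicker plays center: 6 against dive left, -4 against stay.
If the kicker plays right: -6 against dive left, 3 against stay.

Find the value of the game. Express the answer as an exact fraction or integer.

15/8

Row center is strictly dominated by row left, so the kicker never plays it.
The remaining 2×2 game on (left, right) × (dive left, stay) has no saddle point. Let the kicker play left with probability p; indifference gives 8p − 6(1−p) = p + 3(1−p), so p = 9/16.
Similarly the goalkeeper's optimal q on dive left is 1/8, and the value is 8·(1/8) + (1)·(7/8) = 15/8.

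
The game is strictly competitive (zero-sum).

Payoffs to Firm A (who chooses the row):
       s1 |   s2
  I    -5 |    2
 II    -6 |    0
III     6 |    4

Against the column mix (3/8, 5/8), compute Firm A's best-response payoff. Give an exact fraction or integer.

19/4

I: (-5)·(3/8) + (2)·(5/8) = -5/8.
II: (-6)·(3/8) + (0)·(5/8) = -9/4.
III: (6)·(3/8) + (4)·(5/8) = 19/4.
The best pure response is III with expected payoff 19/4.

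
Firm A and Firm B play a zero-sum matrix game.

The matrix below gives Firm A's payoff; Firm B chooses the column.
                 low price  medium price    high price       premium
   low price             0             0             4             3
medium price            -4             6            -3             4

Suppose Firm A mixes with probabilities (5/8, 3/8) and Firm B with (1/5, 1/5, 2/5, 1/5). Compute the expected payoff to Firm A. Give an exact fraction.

11/8

Against (1/5, 1/5, 2/5, 1/5), each row's expected payoff is low price: 11/5; medium price: 0.
Taking the (5/8, 3/8)-weighted average: (5/8)·(11/5) + (3/8)·(0) = 11/8.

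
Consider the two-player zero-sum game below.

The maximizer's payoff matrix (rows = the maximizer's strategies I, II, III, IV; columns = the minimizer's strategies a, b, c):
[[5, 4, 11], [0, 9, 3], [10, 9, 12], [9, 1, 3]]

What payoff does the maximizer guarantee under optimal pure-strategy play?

9

Row minima: 4, 0, 9, 1 → the maximizer's maximin is 9.
Column maxima: 10, 9, 12 → the minimizer's minimax is 9.
They coincide at (III, b), so the value is 9.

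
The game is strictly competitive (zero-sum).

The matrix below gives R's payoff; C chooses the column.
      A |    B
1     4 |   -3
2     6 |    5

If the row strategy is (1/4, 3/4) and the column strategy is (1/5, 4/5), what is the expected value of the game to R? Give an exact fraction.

7/2

Against (1/5, 4/5), each row's expected payoff is 1: -8/5; 2: 26/5.
Taking the (1/4, 3/4)-weighted average: (1/4)·(-8/5) + (3/4)·(26/5) = 7/2.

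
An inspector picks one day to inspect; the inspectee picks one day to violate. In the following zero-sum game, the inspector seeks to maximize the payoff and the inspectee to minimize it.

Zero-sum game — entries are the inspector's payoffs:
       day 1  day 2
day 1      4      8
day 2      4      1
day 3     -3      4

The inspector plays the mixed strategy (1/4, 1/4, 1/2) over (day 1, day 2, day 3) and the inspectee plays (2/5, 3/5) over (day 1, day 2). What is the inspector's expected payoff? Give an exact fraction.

Against (2/5, 3/5), each row's expected payoff is day 1: 32/5; day 2: 11/5; day 3: 6/5.
Taking the (1/4, 1/4, 1/2)-weighted average: (1/4)·(32/5) + (1/4)·(11/5) + (1/2)·(6/5) = 11/4.

11/4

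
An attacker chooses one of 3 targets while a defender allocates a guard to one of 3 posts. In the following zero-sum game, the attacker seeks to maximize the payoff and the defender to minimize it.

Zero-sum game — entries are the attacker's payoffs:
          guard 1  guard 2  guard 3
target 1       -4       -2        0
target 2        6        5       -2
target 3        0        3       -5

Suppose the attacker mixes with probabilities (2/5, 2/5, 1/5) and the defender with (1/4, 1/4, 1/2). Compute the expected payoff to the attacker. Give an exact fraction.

-1/4

Against (1/4, 1/4, 1/2), each row's expected payoff is target 1: -3/2; target 2: 7/4; target 3: -7/4.
Taking the (2/5, 2/5, 1/5)-weighted average: (2/5)·(-3/2) + (2/5)·(7/4) + (1/5)·(-7/4) = -1/4.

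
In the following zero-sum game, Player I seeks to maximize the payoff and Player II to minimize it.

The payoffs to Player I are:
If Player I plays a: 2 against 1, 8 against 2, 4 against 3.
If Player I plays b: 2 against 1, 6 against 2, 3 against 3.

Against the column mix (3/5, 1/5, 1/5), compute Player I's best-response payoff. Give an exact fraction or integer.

18/5

a: (2)·(3/5) + (8)·(1/5) + (4)·(1/5) = 18/5.
b: (2)·(3/5) + (6)·(1/5) + (3)·(1/5) = 3.
The best pure response is a with expected payoff 18/5.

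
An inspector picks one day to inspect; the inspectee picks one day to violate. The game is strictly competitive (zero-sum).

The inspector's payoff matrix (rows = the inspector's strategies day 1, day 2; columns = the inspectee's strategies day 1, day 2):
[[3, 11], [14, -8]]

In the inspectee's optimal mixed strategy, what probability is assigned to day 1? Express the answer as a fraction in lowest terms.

19/30

Row minima are 3 and -8, so the inspector's maximin is 3; column maxima are 14 and 11, so the inspectee's minimax is 11. These differ, so the equilibrium is in mixed strategies.
Let the inspectee play day 1 with probability q. The inspector is indifferent when 3q + 11(1−q) = 14q − 8(1−q), giving q = 19/30.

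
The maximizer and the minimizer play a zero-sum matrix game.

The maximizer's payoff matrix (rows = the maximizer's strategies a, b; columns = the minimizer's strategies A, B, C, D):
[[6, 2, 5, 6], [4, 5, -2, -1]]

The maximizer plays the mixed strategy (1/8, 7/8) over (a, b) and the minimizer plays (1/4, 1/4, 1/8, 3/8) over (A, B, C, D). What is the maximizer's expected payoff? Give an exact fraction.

65/32

Against (1/4, 1/4, 1/8, 3/8), each row's expected payoff is a: 39/8; b: 13/8.
Taking the (1/8, 7/8)-weighted average: (1/8)·(39/8) + (7/8)·(13/8) = 65/32.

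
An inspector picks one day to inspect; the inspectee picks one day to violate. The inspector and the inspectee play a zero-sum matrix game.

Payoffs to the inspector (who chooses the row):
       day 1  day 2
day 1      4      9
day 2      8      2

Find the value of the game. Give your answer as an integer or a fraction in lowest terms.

Row minima are 4 and 2, so the inspector's maximin is 4; column maxima are 8 and 9, so the inspectee's minimax is 8. These differ, so the equilibrium is in mixed strategies.
Let the inspector play day 1 with probability p. The inspectee is indifferent when 4p + 8(1−p) = 9p + 2(1−p), giving p = 6/11.
Let the inspectee play day 1 with probability q. The inspector is indifferent when 4q + 9(1−q) = 8q + 2(1−q), giving q = 7/11.
The value is 4·(7/11) + (9)·(4/11) = 64/11.

64/11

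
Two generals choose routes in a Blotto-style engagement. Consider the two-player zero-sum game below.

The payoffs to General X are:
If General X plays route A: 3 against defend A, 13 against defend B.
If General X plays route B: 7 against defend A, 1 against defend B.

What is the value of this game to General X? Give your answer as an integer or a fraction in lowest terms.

11/2

Row minima are 3 and 1, so General X's maximin is 3; column maxima are 7 and 13, so General Y's minimax is 7. These differ, so the equilibrium is in mixed strategies.
Let General X play route A with probability p. General Y is indifferent when 3p + 7(1−p) = 13p + (1−p), giving p = 3/8.
Let General Y play defend A with probability q. General X is indifferent when 3q + 13(1−q) = 7q + (1−q), giving q = 3/4.
The value is 3·(3/4) + (13)·(1/4) = 11/2.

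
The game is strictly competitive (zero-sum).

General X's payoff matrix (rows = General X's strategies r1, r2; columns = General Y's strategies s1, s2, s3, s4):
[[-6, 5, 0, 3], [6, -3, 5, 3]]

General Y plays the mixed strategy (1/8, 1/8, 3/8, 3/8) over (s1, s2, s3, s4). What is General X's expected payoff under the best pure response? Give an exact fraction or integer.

r1: (-6)·(1/8) + (5)·(1/8) + (0)·(3/8) + (3)·(3/8) = 1.
r2: (6)·(1/8) + (-3)·(1/8) + (5)·(3/8) + (3)·(3/8) = 27/8.
The best pure response is r2 with expected payoff 27/8.

27/8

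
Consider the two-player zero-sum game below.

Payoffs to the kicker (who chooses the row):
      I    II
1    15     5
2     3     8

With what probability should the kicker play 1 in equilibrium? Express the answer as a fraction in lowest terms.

1/3

Row minima are 5 and 3, so the kicker's maximin is 5; column maxima are 15 and 8, so the goalkeeper's minimax is 8. These differ, so the equilibrium is in mixed strategies.
Let the kicker play 1 with probability p. The goalkeeper is indifferent when 15p + 3(1−p) = 5p + 8(1−p), giving p = 1/3.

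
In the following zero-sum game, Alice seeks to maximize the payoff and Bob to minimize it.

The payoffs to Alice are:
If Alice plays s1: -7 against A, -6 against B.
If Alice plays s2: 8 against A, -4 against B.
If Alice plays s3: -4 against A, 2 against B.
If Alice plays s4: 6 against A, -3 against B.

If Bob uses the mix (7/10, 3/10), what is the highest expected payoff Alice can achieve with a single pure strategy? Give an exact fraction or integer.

s1: (-7)·(7/10) + (-6)·(3/10) = -67/10.
s2: (8)·(7/10) + (-4)·(3/10) = 22/5.
s3: (-4)·(7/10) + (2)·(3/10) = -11/5.
s4: (6)·(7/10) + (-3)·(3/10) = 33/10.
The best pure response is s2 with expected payoff 22/5.

22/5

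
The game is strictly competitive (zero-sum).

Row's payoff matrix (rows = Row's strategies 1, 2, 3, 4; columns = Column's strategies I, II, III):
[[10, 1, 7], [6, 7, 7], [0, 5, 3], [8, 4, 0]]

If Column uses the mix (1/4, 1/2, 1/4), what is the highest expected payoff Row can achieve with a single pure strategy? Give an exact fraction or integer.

27/4

1: (10)·(1/4) + (1)·(1/2) + (7)·(1/4) = 19/4.
2: (6)·(1/4) + (7)·(1/2) + (7)·(1/4) = 27/4.
3: (0)·(1/4) + (5)·(1/2) + (3)·(1/4) = 13/4.
4: (8)·(1/4) + (4)·(1/2) + (0)·(1/4) = 4.
The best pure response is 2 with expected payoff 27/4.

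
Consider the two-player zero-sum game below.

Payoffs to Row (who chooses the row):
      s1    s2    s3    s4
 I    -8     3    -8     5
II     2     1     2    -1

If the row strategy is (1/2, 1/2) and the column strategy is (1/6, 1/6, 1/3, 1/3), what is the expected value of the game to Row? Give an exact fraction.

-1/2

Against (1/6, 1/6, 1/3, 1/3), each row's expected payoff is I: -11/6; II: 5/6.
Taking the (1/2, 1/2)-weighted average: (1/2)·(-11/6) + (1/2)·(5/6) = -1/2.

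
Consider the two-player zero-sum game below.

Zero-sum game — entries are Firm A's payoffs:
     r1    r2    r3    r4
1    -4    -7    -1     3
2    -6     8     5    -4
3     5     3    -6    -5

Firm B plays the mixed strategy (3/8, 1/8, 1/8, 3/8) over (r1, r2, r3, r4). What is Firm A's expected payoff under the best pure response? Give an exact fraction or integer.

1: (-4)·(3/8) + (-7)·(1/8) + (-1)·(1/8) + (3)·(3/8) = -11/8.
2: (-6)·(3/8) + (8)·(1/8) + (5)·(1/8) + (-4)·(3/8) = -17/8.
3: (5)·(3/8) + (3)·(1/8) + (-6)·(1/8) + (-5)·(3/8) = -3/8.
The best pure response is 3 with expected payoff -3/8.

-3/8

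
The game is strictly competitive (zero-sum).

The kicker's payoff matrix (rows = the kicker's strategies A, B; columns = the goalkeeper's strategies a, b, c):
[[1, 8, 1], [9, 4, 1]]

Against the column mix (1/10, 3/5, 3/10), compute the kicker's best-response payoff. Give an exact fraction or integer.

A: (1)·(1/10) + (8)·(3/5) + (1)·(3/10) = 26/5.
B: (9)·(1/10) + (4)·(3/5) + (1)·(3/10) = 18/5.
The best pure response is A with expected payoff 26/5.

26/5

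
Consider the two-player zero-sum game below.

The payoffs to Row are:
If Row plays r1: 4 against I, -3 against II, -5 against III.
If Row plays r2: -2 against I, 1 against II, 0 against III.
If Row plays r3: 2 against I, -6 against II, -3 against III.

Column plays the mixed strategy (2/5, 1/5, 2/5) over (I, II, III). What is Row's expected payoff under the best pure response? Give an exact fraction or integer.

-3/5

r1: (4)·(2/5) + (-3)·(1/5) + (-5)·(2/5) = -1.
r2: (-2)·(2/5) + (1)·(1/5) + (0)·(2/5) = -3/5.
r3: (2)·(2/5) + (-6)·(1/5) + (-3)·(2/5) = -8/5.
The best pure response is r2 with expected payoff -3/5.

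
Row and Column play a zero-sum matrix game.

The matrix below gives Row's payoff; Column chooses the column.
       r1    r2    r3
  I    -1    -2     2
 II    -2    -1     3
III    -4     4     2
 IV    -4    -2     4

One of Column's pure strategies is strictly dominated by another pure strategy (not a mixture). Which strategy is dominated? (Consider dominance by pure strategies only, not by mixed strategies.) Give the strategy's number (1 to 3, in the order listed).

3

Column prefers columns that give Row less. Compare r3 with r1: -1 < 2, -2 < 3, -4 < 2, -4 < 4.
So r1 strictly dominates r3 for Column; r3 is strictly dominated.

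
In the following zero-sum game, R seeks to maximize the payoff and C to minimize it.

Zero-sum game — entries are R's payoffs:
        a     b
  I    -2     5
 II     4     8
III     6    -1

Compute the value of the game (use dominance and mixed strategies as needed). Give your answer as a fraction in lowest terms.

Row I is strictly dominated by row II, so R never plays it.
The remaining 2×2 game on (II, III) × (a, b) has no saddle point. Let R play II with probability p; indifference gives 4p + 6(1−p) = 8p − (1−p), so p = 7/11.
Similarly C's optimal q on a is 9/11, and the value is 4·(9/11) + (8)·(2/11) = 52/11.

52/11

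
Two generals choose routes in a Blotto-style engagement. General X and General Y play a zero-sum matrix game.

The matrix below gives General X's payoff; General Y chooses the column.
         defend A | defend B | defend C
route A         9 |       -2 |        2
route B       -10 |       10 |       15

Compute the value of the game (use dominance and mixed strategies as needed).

70/31

Column defend C is strictly dominated by defend B for General Y (it gives General X more in every row).
The remaining 2×2 game on (route A, route B) × (defend A, defend B) has no saddle point. Let General X play route A with probability p; indifference gives 9p − 10(1−p) = −2p + 10(1−p), so p = 20/31.
Similarly General Y's optimal q on defend A is 12/31, and the value is 9·(12/31) + (-2)·(19/31) = 70/31.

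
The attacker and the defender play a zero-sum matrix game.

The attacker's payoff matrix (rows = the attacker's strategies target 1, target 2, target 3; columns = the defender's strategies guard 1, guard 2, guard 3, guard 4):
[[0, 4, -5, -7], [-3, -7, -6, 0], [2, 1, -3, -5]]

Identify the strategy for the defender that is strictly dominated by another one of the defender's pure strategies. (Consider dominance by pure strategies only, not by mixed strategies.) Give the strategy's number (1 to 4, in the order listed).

The defender prefers columns that give the attacker less. Compare guard 1 with guard 3: -5 < 0, -6 < -3, -3 < 2.
So guard 3 strictly dominates guard 1 for the defender; guard 1 is strictly dominated.

1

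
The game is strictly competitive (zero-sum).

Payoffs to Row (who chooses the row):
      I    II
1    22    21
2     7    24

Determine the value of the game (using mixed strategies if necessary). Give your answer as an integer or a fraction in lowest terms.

127/6

Row minima are 21 and 7, so Row's maximin is 21; column maxima are 22 and 24, so Column's minimax is 22. These differ, so the equilibrium is in mixed strategies.
Let Row play 1 with probability p. Column is indifferent when 22p + 7(1−p) = 21p + 24(1−p), giving p = 17/18.
Let Column play I with probability q. Row is indifferent when 22q + 21(1−q) = 7q + 24(1−q), giving q = 1/6.
The value is 22·(1/6) + (21)·(5/6) = 127/6.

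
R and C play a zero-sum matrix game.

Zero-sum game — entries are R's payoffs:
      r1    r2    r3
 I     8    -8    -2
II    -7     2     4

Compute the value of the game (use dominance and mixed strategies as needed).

-8/5

Column r3 is strictly dominated by r2 for C (it gives R more in every row).
The remaining 2×2 game on (I, II) × (r1, r2) has no saddle point. Let R play I with probability p; indifference gives 8p − 7(1−p) = −8p + 2(1−p), so p = 9/25.
Similarly C's optimal q on r1 is 2/5, and the value is 8·(2/5) + (-8)·(3/5) = -8/5.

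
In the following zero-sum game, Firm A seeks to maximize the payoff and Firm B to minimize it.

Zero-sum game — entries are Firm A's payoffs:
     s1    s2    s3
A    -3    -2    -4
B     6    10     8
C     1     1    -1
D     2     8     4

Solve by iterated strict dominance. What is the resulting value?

Row C is strictly dominated by row B (6>1, 10>1, 8>-1); eliminate C.
Row D is strictly dominated by row B (6>2, 10>8, 8>4); eliminate D.
Row A is strictly dominated by row B (6>-3, 10>-2, 8>-4); eliminate A.
Column s2 is strictly dominated by s1 for Firm B (6<10); eliminate s2.
Column s3 is strictly dominated by s1 for Firm B (6<8); eliminate s3.
Only (B, s1) remains, with payoff 6.

6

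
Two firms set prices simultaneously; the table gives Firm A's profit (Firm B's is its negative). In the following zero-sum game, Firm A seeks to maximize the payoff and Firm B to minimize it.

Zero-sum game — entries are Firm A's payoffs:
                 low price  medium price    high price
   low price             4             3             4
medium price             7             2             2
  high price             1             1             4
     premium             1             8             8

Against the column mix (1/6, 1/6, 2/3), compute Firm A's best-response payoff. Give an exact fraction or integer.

low price: (4)·(1/6) + (3)·(1/6) + (4)·(2/3) = 23/6.
medium price: (7)·(1/6) + (2)·(1/6) + (2)·(2/3) = 17/6.
high price: (1)·(1/6) + (1)·(1/6) + (4)·(2/3) = 3.
premium: (1)·(1/6) + (8)·(1/6) + (8)·(2/3) = 41/6.
The best pure response is premium with expected payoff 41/6.

41/6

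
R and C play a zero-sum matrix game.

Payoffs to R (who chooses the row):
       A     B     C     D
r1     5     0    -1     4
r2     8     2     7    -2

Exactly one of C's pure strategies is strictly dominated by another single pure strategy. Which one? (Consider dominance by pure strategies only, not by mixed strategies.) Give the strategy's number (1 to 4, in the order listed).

C prefers columns that give R less. Compare A with B: 0 < 5, 2 < 8.
So B strictly dominates A for C; A is strictly dominated.

1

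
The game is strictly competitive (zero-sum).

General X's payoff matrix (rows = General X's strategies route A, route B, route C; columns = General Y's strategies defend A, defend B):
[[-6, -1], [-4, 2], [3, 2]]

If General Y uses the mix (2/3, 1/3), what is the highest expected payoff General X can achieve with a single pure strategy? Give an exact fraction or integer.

route A: (-6)·(2/3) + (-1)·(1/3) = -13/3.
route B: (-4)·(2/3) + (2)·(1/3) = -2.
route C: (3)·(2/3) + (2)·(1/3) = 8/3.
The best pure response is route C with expected payoff 8/3.

8/3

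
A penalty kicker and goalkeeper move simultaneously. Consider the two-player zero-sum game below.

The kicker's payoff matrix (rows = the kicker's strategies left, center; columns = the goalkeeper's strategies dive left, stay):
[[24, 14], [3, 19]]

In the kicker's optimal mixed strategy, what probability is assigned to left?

Row minima are 14 and 3, so the kicker's maximin is 14; column maxima are 24 and 19, so the goalkeeper's minimax is 19. These differ, so the equilibrium is in mixed strategies.
Let the kicker play left with probability p. The goalkeeper is indifferent when 24p + 3(1−p) = 14p + 19(1−p), giving p = 8/13.

8/13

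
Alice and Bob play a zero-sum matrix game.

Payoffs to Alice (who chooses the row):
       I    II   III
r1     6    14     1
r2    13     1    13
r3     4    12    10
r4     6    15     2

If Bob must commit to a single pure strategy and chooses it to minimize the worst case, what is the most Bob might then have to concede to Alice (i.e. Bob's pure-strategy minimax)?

The worst case (largest entry) in each column is I: 13, II: 15, III: 13.
The best (smallest) of these is 13.

13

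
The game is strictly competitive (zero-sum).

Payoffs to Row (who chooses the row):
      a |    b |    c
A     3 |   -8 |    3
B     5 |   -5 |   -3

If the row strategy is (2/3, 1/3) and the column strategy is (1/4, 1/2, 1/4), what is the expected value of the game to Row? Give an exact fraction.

-7/3

Against (1/4, 1/2, 1/4), each row's expected payoff is A: -5/2; B: -2.
Taking the (2/3, 1/3)-weighted average: (2/3)·(-5/2) + (1/3)·(-2) = -7/3.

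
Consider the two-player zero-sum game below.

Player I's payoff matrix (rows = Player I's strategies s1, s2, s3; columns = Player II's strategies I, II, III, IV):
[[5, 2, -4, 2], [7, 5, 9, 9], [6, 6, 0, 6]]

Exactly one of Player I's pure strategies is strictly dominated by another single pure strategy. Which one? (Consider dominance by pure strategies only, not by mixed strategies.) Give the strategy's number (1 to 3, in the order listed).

1

Compare s1 with s2: 7 > 5, 5 > 2, 9 > -4, 9 > 2.
So s2 strictly dominates s1 for Player I; s1 is strictly dominated.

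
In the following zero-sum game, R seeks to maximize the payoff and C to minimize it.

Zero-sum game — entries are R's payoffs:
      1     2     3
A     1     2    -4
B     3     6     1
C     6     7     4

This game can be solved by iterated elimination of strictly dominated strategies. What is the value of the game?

Column 1 is strictly dominated by 3 for C (-4<1, 1<3, 4<6); eliminate 1.
Column 2 is strictly dominated by 3 for C (-4<2, 1<6, 4<7); eliminate 2.
Row A is strictly dominated by row B (1>-4); eliminate A.
Row B is strictly dominated by row C (4>1); eliminate B.
Only (C, 3) remains, with payoff 4.

4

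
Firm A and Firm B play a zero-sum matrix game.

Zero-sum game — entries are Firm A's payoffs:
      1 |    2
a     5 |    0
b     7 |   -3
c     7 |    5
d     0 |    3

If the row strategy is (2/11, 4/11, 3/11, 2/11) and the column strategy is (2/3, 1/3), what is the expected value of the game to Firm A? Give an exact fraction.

Against (2/3, 1/3), each row's expected payoff is a: 10/3; b: 11/3; c: 19/3; d: 1.
Taking the (2/11, 4/11, 3/11, 2/11)-weighted average: (2/11)·(10/3) + (4/11)·(11/3) + (3/11)·(19/3) + (2/11)·(1) = 127/33.

127/33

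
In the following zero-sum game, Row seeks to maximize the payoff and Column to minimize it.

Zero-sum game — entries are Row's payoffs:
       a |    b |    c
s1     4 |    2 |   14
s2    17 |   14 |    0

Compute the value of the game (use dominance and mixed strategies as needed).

Column a is strictly dominated by b for Column (it gives Row more in every row).
The remaining 2×2 game on (s1, s2) × (b, c) has no saddle point. Let Row play s1 with probability p; indifference gives 2p + 14(1−p) = 14p, so p = 7/13.
Similarly Column's optimal q on b is 7/13, and the value is 2·(7/13) + (14)·(6/13) = 98/13.

98/13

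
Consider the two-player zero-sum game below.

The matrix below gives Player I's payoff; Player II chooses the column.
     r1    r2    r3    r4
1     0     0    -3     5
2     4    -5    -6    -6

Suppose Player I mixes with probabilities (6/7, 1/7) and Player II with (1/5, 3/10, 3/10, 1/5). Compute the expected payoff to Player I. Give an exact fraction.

Against (1/5, 3/10, 3/10, 1/5), each row's expected payoff is 1: 1/10; 2: -37/10.
Taking the (6/7, 1/7)-weighted average: (6/7)·(1/10) + (1/7)·(-37/10) = -31/70.

-31/70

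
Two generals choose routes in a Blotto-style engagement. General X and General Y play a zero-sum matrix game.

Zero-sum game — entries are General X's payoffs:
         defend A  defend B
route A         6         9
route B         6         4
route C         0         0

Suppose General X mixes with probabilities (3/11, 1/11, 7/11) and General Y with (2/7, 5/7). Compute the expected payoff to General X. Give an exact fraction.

29/11

Against (2/7, 5/7), each row's expected payoff is route A: 57/7; route B: 32/7; route C: 0.
Taking the (3/11, 1/11, 7/11)-weighted average: (3/11)·(57/7) + (1/11)·(32/7) + (7/11)·(0) = 29/11.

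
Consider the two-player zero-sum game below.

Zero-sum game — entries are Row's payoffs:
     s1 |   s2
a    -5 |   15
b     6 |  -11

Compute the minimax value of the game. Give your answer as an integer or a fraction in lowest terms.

Row minima are -5 and -11, so Row's maximin is -5; column maxima are 6 and 15, so Column's minimax is 6. These differ, so the equilibrium is in mixed strategies.
Let Row play a with probability p. Column is indifferent when −5p + 6(1−p) = 15p − 11(1−p), giving p = 17/37.
Let Column play s1 with probability q. Row is indifferent when −5q + 15(1−q) = 6q − 11(1−q), giving q = 26/37.
The value is -5·(26/37) + (15)·(11/37) = 35/37.

35/37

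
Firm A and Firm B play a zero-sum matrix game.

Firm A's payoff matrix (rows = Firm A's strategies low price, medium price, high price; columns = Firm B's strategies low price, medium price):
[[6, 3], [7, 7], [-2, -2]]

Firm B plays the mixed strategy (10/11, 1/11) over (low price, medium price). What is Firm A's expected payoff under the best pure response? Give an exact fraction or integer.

low price: (6)·(10/11) + (3)·(1/11) = 63/11.
medium price: (7)·(10/11) + (7)·(1/11) = 7.
high price: (-2)·(10/11) + (-2)·(1/11) = -2.
The best pure response is medium price with expected payoff 7.

7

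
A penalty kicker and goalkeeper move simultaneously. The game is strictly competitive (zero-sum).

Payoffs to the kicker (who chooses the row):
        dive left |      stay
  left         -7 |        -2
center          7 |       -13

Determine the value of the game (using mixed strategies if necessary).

-21/5

Row minima are -7 and -13, so the kicker's maximin is -7; column maxima are 7 and -2, so the goalkeeper's minimax is -2. These differ, so the equilibrium is in mixed strategies.
Let the kicker play left with probability p. The goalkeeper is indifferent when −7p + 7(1−p) = −2p − 13(1−p), giving p = 4/5.
Let the goalkeeper play dive left with probability q. The kicker is indifferent when −7q − 2(1−q) = 7q − 13(1−q), giving q = 11/25.
The value is -7·(11/25) + (-2)·(14/25) = -21/5.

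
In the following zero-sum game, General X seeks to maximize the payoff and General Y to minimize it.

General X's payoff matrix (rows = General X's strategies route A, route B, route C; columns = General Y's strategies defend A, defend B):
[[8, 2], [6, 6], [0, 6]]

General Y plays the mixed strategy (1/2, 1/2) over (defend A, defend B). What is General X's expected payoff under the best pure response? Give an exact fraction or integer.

6

route A: (8)·(1/2) + (2)·(1/2) = 5.
route B: (6)·(1/2) + (6)·(1/2) = 6.
route C: (0)·(1/2) + (6)·(1/2) = 3.
The best pure response is route B with expected payoff 6.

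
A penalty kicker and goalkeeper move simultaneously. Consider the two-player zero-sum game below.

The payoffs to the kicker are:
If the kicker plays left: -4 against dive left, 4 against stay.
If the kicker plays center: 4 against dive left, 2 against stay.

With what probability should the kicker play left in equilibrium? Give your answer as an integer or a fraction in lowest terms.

Row minima are -4 and 2, so the kicker's maximin is 2; column maxima are 4 and 4, so the goalkeeper's minimax is 4. These differ, so the equilibrium is in mixed strategies.
Let the kicker play left with probability p. The goalkeeper is indifferent when −4p + 4(1−p) = 4p + 2(1−p), giving p = 1/5.

1/5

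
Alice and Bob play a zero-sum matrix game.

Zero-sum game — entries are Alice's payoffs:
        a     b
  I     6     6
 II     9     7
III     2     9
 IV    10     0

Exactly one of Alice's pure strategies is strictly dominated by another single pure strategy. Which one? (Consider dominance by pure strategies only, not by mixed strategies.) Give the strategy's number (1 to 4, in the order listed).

Compare I with II: 9 > 6, 7 > 6.
So II strictly dominates I for Alice; I is strictly dominated.

1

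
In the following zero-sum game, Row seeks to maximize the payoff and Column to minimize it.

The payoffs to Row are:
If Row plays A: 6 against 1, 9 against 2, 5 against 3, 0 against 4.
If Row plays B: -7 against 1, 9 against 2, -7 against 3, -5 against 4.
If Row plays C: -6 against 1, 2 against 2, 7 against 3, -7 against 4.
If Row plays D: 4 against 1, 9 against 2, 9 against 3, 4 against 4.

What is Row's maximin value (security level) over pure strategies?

4

The worst-case payoff for each row is A: 0, B: -7, C: -7, D: 4.
The best of these is 4.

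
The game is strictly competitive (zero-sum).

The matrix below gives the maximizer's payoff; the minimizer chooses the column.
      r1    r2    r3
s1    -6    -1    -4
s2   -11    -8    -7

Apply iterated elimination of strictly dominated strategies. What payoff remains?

-6

Column r2 is strictly dominated by r1 for the minimizer (-6<-1, -11<-8); eliminate r2.
Column r3 is strictly dominated by r1 for the minimizer (-6<-4, -11<-7); eliminate r3.
Row s2 is strictly dominated by row s1 (-6>-11); eliminate s2.
Only (s1, r1) remains, with payoff -6.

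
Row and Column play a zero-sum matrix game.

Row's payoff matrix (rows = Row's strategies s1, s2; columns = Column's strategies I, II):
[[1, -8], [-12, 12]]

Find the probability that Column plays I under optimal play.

20/33

Row minima are -8 and -12, so Row's maximin is -8; column maxima are 1 and 12, so Column's minimax is 1. These differ, so the equilibrium is in mixed strategies.
Let Column play I with probability q. Row is indifferent when q − 8(1−q) = −12q + 12(1−q), giving q = 20/33.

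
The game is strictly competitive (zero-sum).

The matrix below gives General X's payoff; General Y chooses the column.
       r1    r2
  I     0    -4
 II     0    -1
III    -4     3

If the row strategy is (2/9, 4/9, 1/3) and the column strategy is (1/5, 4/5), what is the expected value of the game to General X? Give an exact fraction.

-8/15

Against (1/5, 4/5), each row's expected payoff is I: -16/5; II: -4/5; III: 8/5.
Taking the (2/9, 4/9, 1/3)-weighted average: (2/9)·(-16/5) + (4/9)·(-4/5) + (1/3)·(8/5) = -8/15.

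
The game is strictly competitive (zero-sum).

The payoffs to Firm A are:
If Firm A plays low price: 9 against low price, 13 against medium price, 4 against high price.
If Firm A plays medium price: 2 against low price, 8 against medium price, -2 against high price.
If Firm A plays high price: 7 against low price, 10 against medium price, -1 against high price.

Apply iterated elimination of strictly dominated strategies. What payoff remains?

Column low price is strictly dominated by high price for Firm B (4<9, -2<2, -1<7); eliminate low price.
Column medium price is strictly dominated by high price for Firm B (4<13, -2<8, -1<10); eliminate medium price.
Row medium price is strictly dominated by row low price (4>-2); eliminate medium price.
Row high price is strictly dominated by row low price (4>-1); eliminate high price.
Only (low price, high price) remains, with payoff 4.

4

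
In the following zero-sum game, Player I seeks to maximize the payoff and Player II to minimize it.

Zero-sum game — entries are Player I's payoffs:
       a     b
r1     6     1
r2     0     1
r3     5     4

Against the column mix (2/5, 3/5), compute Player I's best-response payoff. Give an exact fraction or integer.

22/5

r1: (6)·(2/5) + (1)·(3/5) = 3.
r2: (0)·(2/5) + (1)·(3/5) = 3/5.
r3: (5)·(2/5) + (4)·(3/5) = 22/5.
The best pure response is r3 with expected payoff 22/5.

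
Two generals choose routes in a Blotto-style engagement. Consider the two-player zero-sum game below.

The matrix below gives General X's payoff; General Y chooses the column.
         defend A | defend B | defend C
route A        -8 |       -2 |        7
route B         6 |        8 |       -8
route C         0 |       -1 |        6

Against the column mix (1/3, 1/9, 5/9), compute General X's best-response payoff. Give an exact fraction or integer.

29/9

route A: (-8)·(1/3) + (-2)·(1/9) + (7)·(5/9) = 1.
route B: (6)·(1/3) + (8)·(1/9) + (-8)·(5/9) = -14/9.
route C: (0)·(1/3) + (-1)·(1/9) + (6)·(5/9) = 29/9.
The best pure response is route C with expected payoff 29/9.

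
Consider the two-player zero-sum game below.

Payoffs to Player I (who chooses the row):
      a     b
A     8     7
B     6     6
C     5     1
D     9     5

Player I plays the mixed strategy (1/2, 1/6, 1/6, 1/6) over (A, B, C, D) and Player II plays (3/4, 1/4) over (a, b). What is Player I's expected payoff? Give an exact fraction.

Against (3/4, 1/4), each row's expected payoff is A: 31/4; B: 6; C: 4; D: 8.
Taking the (1/2, 1/6, 1/6, 1/6)-weighted average: (1/2)·(31/4) + (1/6)·(6) + (1/6)·(4) + (1/6)·(8) = 55/8.

55/8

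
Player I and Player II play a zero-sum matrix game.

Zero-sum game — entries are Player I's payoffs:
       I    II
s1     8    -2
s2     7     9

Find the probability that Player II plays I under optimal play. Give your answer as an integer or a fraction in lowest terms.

11/12

Row minima are -2 and 7, so Player I's maximin is 7; column maxima are 8 and 9, so Player II's minimax is 8. These differ, so the equilibrium is in mixed strategies.
Let Player II play I with probability q. Player I is indifferent when 8q − 2(1−q) = 7q + 9(1−q), giving q = 11/12.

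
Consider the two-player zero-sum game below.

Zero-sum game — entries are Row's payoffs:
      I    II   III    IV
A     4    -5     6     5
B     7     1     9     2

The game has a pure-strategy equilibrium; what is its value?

Row minima: -5, 1 → Row's maximin is 1.
Column maxima: 7, 1, 9, 5 → Column's minimax is 1.
They coincide at (B, II), so the value is 1.

1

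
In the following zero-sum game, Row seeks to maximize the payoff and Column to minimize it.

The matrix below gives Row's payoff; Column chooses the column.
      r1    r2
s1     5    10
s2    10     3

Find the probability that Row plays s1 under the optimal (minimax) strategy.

7/12

Row minima are 5 and 3, so Row's maximin is 5; column maxima are 10 and 10, so Column's minimax is 10. These differ, so the equilibrium is in mixed strategies.
Let Row play s1 with probability p. Column is indifferent when 5p + 10(1−p) = 10p + 3(1−p), giving p = 7/12.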